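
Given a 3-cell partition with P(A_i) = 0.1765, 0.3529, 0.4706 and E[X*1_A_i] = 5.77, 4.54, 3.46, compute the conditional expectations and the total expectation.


For each cell A_i: E[X|A_i] = E[X*1_A_i] / P(A_i)
Step 1: E[X|A_1] = 5.77 / 0.1765 = 32.691218
Step 2: E[X|A_2] = 4.54 / 0.3529 = 12.864834
Step 3: E[X|A_3] = 3.46 / 0.4706 = 7.352316
Verification: E[X] = sum E[X*1_A_i] = 5.77 + 4.54 + 3.46 = 13.77


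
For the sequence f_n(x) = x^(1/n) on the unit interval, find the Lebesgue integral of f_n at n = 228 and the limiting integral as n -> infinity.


At n = 228: f_228(x) = x^(1/228).
Step 1: integral(x^(1/228), 0, 1) = [x^(1/228+1) / (1/228+1)] from 0 to 1
     = 1 / (1/228 + 1) = 1 / ((228+1)/228) = 228/(228+1)
     = 228/229 = 0.995633
Step 2: As n -> infinity, f_n(x) = x^(1/n) -> 1 for x in (0,1], and f_n is increasing in n.
By MCT, lim_n integral(f_n) = integral(lim_n f_n) = integral(1, 0, 1) = 1.
Step 3: Verify convergence: 228/229 = 0.995633 -> 1


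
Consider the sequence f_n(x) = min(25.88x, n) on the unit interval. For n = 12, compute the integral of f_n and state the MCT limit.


f(x) = 25.88x on [0,1]; f_n(x) = min(25.88x, n). At n = 12:
Step 1: f(x) reaches 12 at x = 12/25.88 = 0.463679
Step 2: integral(f_12) = integral(25.88x, 0, 0.463679) + integral(12, 0.463679, 1)
       = 25.88*0.463679^2/2 + 12*(1 - 0.463679)
       = 2.782071 + 6.435858
       = 9.217929
Step 3: As n -> infinity, f_n increases to f, so by MCT integral(f_n) -> integral(f) = 25.88/2 = 12.94.
Convergence: integral(f_12) = 9.217929 -> 12.94 as n -> infinity


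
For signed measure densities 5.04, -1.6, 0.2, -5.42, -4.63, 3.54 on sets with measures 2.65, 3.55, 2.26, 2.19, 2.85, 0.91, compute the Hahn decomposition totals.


Step 1: Compute signed measure on each set:
  Set 1: 5.04 * 2.65 = 13.356
  Set 2: -1.6 * 3.55 = -5.68
  Set 3: 0.2 * 2.26 = 0.452
  Set 4: -5.42 * 2.19 = -11.8698
  Set 5: -4.63 * 2.85 = -13.1955
  Set 6: 3.54 * 0.91 = 3.2214
Step 2: Total signed measure = (13.356) + (-5.68) + (0.452) + (-11.8698) + (-13.1955) + (3.2214)
     = -13.7159
Step 3: Positive part mu+(X) = sum of positive contributions = 17.0294
Step 4: Negative part mu-(X) = |sum of negative contributions| = 30.7453


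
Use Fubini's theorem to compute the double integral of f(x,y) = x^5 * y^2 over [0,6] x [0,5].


By Fubini's theorem, the double integral factors as a product of single integrals:
Step 1: integral_0^6 x^5 dx = [x^6/6] from 0 to 6
     = 6^6/6 = 7776
Step 2: integral_0^5 y^2 dy = [y^3/3] from 0 to 5
     = 5^3/3 = 41.666667
Step 3: Double integral = 7776 * 41.666667 = 324000


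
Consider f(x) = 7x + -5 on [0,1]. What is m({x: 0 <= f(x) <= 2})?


f^(-1)([0, 2]) = {x : 0 <= 7x + -5 <= 2}
Solving: (0 - -5)/7 <= x <= (2 - -5)/7
= [0.714286, 1]
Intersecting with [0,1]: [0.714286, 1]
Measure = 1 - 0.714286 = 0.285714


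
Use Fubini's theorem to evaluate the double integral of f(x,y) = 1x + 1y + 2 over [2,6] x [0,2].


By Fubini, integrate in x first, then y.
Step 1: Fix y, integrate over x in [2,6]:
  integral(1x + 1y + 2, x=2..6)
  = 1*(6^2 - 2^2)/2 + (1y + 2)*(6 - 2)
  = 16 + (1y + 2)*4
  = 16 + 4y + 8
  = 24 + 4y
Step 2: Integrate over y in [0,2]:
  integral(24 + 4y, y=0..2)
  = 24*2 + 4*(2^2 - 0^2)/2
  = 48 + 8
  = 56


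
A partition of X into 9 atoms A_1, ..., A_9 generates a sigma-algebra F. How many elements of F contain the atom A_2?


Each element of F is a union of some subset S of the 9 atoms.
The element contains A_2 iff A_2 is in S.
So we count subsets S of {A_1,...,A_9} with A_2 in S: choose freely among the other 8 atoms.
Count = 2^(9-1) = 2^8 = 256.


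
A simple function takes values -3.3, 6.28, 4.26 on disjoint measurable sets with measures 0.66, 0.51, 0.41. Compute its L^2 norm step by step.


Step 1: Compute |f_i|^2 for each value:
  |-3.3|^2 = 10.89
  |6.28|^2 = 39.4384
  |4.26|^2 = 18.1476
Step 2: Multiply by measures and sum:
  10.89 * 0.66 = 7.1874
  39.4384 * 0.51 = 20.113584
  18.1476 * 0.41 = 7.440516
Sum = 7.1874 + 20.113584 + 7.440516 = 34.7415
Step 3: Take the p-th root:
||f||_2 = (34.7415)^(1/2) = 5.894192


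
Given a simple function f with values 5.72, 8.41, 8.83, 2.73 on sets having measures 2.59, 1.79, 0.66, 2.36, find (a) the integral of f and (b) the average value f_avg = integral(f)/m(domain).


Step 1: Integral = sum(value_i * measure_i)
= 5.72*2.59 + 8.41*1.79 + 8.83*0.66 + 2.73*2.36
= 14.8148 + 15.0539 + 5.8278 + 6.4428
= 42.1393
Step 2: Total measure of domain = 2.59 + 1.79 + 0.66 + 2.36 = 7.4
Step 3: Average value = 42.1393 / 7.4 = 5.6945


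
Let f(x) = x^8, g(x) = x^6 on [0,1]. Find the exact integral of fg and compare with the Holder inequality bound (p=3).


Step 1: Exact integral of f*g = integral(x^14, 0, 1) = 1/15
     = 0.066667
Step 2: Holder bound with p=3, q=1.5:
  ||f||_p = (integral x^24 dx)^(1/3) = (1/25)^(1/3) = 0.341995
  ||g||_q = (integral x^9 dx)^(1/1.5) = (1/10)^(1/1.5) = 0.215443
Step 3: Holder bound = ||f||_p * ||g||_q = 0.341995 * 0.215443 = 0.073681
Verification: 0.066667 <= 0.073681 (Holder holds)


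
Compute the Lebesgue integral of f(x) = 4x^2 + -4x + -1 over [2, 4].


The Lebesgue integral of a Riemann-integrable function agrees with the Riemann integral.
Antiderivative F(x) = (4/3)x^3 + (-4/2)x^2 + -1x
F(4) = (4/3)*4^3 + (-4/2)*4^2 + -1*4
     = (4/3)*64 + (-4/2)*16 + -1*4
     = 85.333333 + -32 + -4
     = 49.333333
F(2) = 0.666667
Integral = F(4) - F(2) = 49.333333 - 0.666667 = 48.666667


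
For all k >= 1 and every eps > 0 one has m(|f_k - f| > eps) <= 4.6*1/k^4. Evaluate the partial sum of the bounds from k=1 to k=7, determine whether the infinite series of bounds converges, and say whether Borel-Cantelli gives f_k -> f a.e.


Step 1: List the terms 4.6*1/k^4 for k = 1 to 7:
  k=1: 4.6
  k=2: 0.2875
  k=3: 0.05679
  k=4: 0.017969
  k=5: 0.00736
  k=6: 0.003549
  k=7: 0.001916
Step 2: Partial sum = 4.6 + 0.2875 + 0.05679 + 0.017969 + 0.00736 + 0.003549 + 0.001916
     = 4.975084
Step 3: The full series sum_(k>=1) 4.6*1/k^4 converges (p-series with p = 4 > 1; a constant multiple of a convergent series converges).
Step 4: Fix eps > 0. Since sum_k m(|f_k - f| > eps) < infinity, the Borel-Cantelli lemma gives
        m(limsup_k {|f_k - f| > eps}) = 0, i.e. for a.e. x, |f_k(x) - f(x)| <= eps for all large k.
        Applying this with eps = 1/j for j = 1, 2, ... and intersecting the countably many full-measure sets,
        for a.e. x we get limsup_k |f_k(x) - f(x)| <= 1/j for every j, hence f_k -> f almost everywhere.
Conclusion: series converges; Borel-Cantelli yields f_k -> f a.e.


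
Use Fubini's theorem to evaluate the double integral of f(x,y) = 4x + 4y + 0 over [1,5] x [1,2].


By Fubini, integrate in x first, then y.
Step 1: Fix y, integrate over x in [1,5]:
  integral(4x + 4y + 0, x=1..5)
  = 4*(5^2 - 1^2)/2 + (4y + 0)*(5 - 1)
  = 48 + (4y + 0)*4
  = 48 + 16y + 0
  = 48 + 16y
Step 2: Integrate over y in [1,2]:
  integral(48 + 16y, y=1..2)
  = 48*1 + 16*(2^2 - 1^2)/2
  = 48 + 24
  = 72


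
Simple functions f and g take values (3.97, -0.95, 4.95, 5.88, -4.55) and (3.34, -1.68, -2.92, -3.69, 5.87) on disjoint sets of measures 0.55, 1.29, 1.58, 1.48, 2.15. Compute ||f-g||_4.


Step 1: Compute differences f_i - g_i:
  3.97 - 3.34 = 0.63
  -0.95 - -1.68 = 0.73
  4.95 - -2.92 = 7.87
  5.88 - -3.69 = 9.57
  -4.55 - 5.87 = -10.42
Step 2: Compute |diff|^4 * measure for each set:
  |0.63|^4 * 0.55 = 0.15753 * 0.55 = 0.086641
  |0.73|^4 * 1.29 = 0.283982 * 1.29 = 0.366337
  |7.87|^4 * 1.58 = 3836.179582 * 1.58 = 6061.163739
  |9.57|^4 * 1.48 = 8387.793908 * 1.48 = 12413.934984
  |-10.42|^4 * 2.15 = 11788.834637 * 2.15 = 25345.994469
Step 3: Sum = 43821.546171
Step 4: ||f-g||_4 = (43821.546171)^(1/4) = 14.468447


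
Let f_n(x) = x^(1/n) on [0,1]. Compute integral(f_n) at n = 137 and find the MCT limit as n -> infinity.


At n = 137: f_137(x) = x^(1/137).
Step 1: integral(x^(1/137), 0, 1) = [x^(1/137+1) / (1/137+1)] from 0 to 1
     = 1 / (1/137 + 1) = 1 / ((137+1)/137) = 137/(137+1)
     = 137/138 = 0.992754
Step 2: As n -> infinity, f_n(x) = x^(1/n) -> 1 for x in (0,1], and f_n is increasing in n.
By MCT, lim_n integral(f_n) = integral(lim_n f_n) = integral(1, 0, 1) = 1.
Step 3: Verify convergence: 137/138 = 0.992754 -> 1


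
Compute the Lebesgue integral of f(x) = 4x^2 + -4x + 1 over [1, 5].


The Lebesgue integral of a Riemann-integrable function agrees with the Riemann integral.
Antiderivative F(x) = (4/3)x^3 + (-4/2)x^2 + 1x
F(5) = (4/3)*5^3 + (-4/2)*5^2 + 1*5
     = (4/3)*125 + (-4/2)*25 + 1*5
     = 166.666667 + -50 + 5
     = 121.666667
F(1) = 0.333333
Integral = F(5) - F(1) = 121.666667 - 0.333333 = 121.333333


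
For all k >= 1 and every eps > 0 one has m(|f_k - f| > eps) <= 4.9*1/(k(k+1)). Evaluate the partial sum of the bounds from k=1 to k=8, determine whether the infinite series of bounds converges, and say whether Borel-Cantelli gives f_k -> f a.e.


Step 1: List the terms 4.9*1/(k(k+1)) for k = 1 to 8:
  k=1: 2.45
  k=2: 0.816667
  k=3: 0.408333
  k=4: 0.245
  k=5: 0.163333
  k=6: 0.116667
  k=7: 0.0875
  k=8: 0.068056
Step 2: Partial sum = 2.45 + 0.816667 + 0.408333 + 0.245 + 0.163333 + 0.116667 + 0.0875 + 0.068056
     = 4.355556
Step 3: The full series sum_(k>=1) 4.9*1/(k(k+1)) converges (telescoping series sum 1/(k(k+1)) = 1; a constant multiple of a convergent series converges).
Step 4: Fix eps > 0. Since sum_k m(|f_k - f| > eps) < infinity, the Borel-Cantelli lemma gives
        m(limsup_k {|f_k - f| > eps}) = 0, i.e. for a.e. x, |f_k(x) - f(x)| <= eps for all large k.
        Applying this with eps = 1/j for j = 1, 2, ... and intersecting the countably many full-measure sets,
        for a.e. x we get limsup_k |f_k(x) - f(x)| <= 1/j for every j, hence f_k -> f almost everywhere.
Conclusion: series converges; Borel-Cantelli yields f_k -> f a.e.


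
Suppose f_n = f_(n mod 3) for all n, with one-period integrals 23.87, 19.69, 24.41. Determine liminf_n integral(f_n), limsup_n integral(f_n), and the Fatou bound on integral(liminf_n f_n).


The sequence (integral(f_n)) is periodic with period 3, repeating the values 23.87, 19.69, 24.41 indefinitely.
Step 1: For a periodic sequence, every tail (a_m, a_(m+1), ...) contains all 3 period values infinitely often.
Step 2: Hence inf of every tail = min of the period values = min(23.87, 19.69, 24.41) = 19.69.
        liminf_n integral(f_n) = sup over m of (inf of tail from m) = 19.69.
Step 3: Similarly sup of every tail = max of the period values = 24.41.
        limsup_n integral(f_n) = 24.41.
Step 4: Fatou's lemma: integral(liminf_n f_n) <= liminf_n integral(f_n) = 19.69.
        So the integral of the pointwise liminf is at most 19.69.


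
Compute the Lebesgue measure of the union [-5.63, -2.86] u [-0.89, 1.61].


For pairwise disjoint intervals, m(union) = sum of lengths.
= (-2.86 - -5.63) + (1.61 - -0.89)
= 2.77 + 2.5
= 5.27


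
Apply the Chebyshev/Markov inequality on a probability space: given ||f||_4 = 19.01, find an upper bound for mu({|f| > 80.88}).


Chebyshev/Markov inequality: mu(|f| > eps) <= (||f||_p / eps)^p
Step 1: ||f||_4 / eps = 19.01 / 80.88 = 0.23504
Step 2: Raise to power p = 4:
  (0.23504)^4 = 0.003052
Step 3: Therefore mu(|f| > 80.88) <= 0.003052


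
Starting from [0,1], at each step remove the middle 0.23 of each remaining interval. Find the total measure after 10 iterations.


Step 1: At each step, fraction remaining = 1 - 0.23 = 0.77
Step 2: After 10 steps, measure = (0.77)^10
Result = 0.073267


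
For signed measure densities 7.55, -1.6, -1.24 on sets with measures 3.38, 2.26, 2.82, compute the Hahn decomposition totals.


Step 1: Compute signed measure on each set:
  Set 1: 7.55 * 3.38 = 25.519
  Set 2: -1.6 * 2.26 = -3.616
  Set 3: -1.24 * 2.82 = -3.4968
Step 2: Total signed measure = (25.519) + (-3.616) + (-3.4968)
     = 18.4062
Step 3: Positive part mu+(X) = sum of positive contributions = 25.519
Step 4: Negative part mu-(X) = |sum of negative contributions| = 7.1128


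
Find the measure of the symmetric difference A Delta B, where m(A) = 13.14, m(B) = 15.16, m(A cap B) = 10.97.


m(A Delta B) = m(A) + m(B) - 2*m(A n B)
= 13.14 + 15.16 - 2*10.97
= 13.14 + 15.16 - 21.94
= 6.36


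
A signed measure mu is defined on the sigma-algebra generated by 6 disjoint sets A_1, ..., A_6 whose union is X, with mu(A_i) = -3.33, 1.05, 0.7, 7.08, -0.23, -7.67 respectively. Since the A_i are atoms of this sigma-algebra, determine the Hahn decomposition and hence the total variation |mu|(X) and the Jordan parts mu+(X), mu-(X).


Step 1: Every measurable set is a union of atoms (the cells / points), so a Hahn decomposition is
  obtained by grouping atoms by sign: P = union of atoms with mu > 0, N = union of the remaining atoms.
  Atoms in P (indices): 2, 3, 4;  atoms in N (indices): 1, 5, 6
  Positive values: 1.05, 0.7, 7.08
  Negative values: -3.33, -0.23, -7.67
Step 2: mu+(X) = mu(P) = sum of positive atom values = 8.83
Step 3: mu-(X) = -mu(N) = sum of |negative atom values| = 11.23
Step 4: |mu|(X) = mu+(X) + mu-(X) = 8.83 + 11.23 = 20.06


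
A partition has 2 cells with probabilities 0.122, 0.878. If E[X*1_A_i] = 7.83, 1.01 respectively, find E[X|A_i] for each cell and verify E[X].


For each cell A_i: E[X|A_i] = E[X*1_A_i] / P(A_i)
Step 1: E[X|A_1] = 7.83 / 0.122 = 64.180328
Step 2: E[X|A_2] = 1.01 / 0.878 = 1.150342
Verification: E[X] = sum E[X*1_A_i] = 7.83 + 1.01 = 8.84


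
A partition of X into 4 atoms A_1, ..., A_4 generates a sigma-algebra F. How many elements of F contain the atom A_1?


Each element of F is a union of some subset S of the 4 atoms.
The element contains A_1 iff A_1 is in S.
So we count subsets S of {A_1,...,A_4} with A_1 in S: choose freely among the other 3 atoms.
Count = 2^(4-1) = 2^3 = 8.


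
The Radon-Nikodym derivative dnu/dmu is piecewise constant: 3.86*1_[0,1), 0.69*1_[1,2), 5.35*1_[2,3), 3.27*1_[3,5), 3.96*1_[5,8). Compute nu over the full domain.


Integrate each piece of the Radon-Nikodym derivative:
Step 1: integral_0^1 3.86 dx = 3.86*(1-0) = 3.86*1 = 3.86
Step 2: integral_1^2 0.69 dx = 0.69*(2-1) = 0.69*1 = 0.69
Step 3: integral_2^3 5.35 dx = 5.35*(3-2) = 5.35*1 = 5.35
Step 4: integral_3^5 3.27 dx = 3.27*(5-3) = 3.27*2 = 6.54
Step 5: integral_5^8 3.96 dx = 3.96*(8-5) = 3.96*3 = 11.88
Total: 3.86 + 0.69 + 5.35 + 6.54 + 11.88 = 28.32


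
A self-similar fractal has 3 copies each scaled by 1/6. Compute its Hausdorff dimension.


For a self-similar set with N copies scaled by 1/r:
dim_H = log(N)/log(r) = log(3)/log(6)
= 1.098612/1.791759
= 0.613147


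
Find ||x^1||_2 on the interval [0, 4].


Step 1: ||f||_2 = (integral_0^4 |x^1|^2 dx)^(1/2)
     = (integral_0^4 x^2 dx)^(1/2)
Step 2: integral_0^4 x^2 dx = [x^3/(3)] from 0 to 4 = 4^3/3
     = 64/3 = 21.333333
Step 3: ||f||_2 = (21.333333)^(1/2) = 4.618802


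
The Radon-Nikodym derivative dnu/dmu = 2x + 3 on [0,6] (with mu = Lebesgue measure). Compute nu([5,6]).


nu(A) = integral_A (dnu/dmu) dmu = integral_5^6 (2x + 3) dx
Step 1: Antiderivative F(x) = (2/2)x^2 + 3x
Step 2: F(6) = (2/2)*6^2 + 3*6 = 36 + 18 = 54
Step 3: F(5) = (2/2)*5^2 + 3*5 = 25 + 15 = 40
Step 4: nu([5,6]) = F(6) - F(5) = 54 - 40 = 14


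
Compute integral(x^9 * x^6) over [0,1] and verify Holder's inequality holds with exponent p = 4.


Step 1: Exact integral of f*g = integral(x^15, 0, 1) = 1/16
     = 0.0625
Step 2: Holder bound with p=4, q=1.333333:
  ||f||_p = (integral x^36 dx)^(1/4) = (1/37)^(1/4) = 0.405461
  ||g||_q = (integral x^8 dx)^(1/1.333333) = (1/9)^(1/1.333333) = 0.19245
Step 3: Holder bound = ||f||_p * ||g||_q = 0.405461 * 0.19245 = 0.078031
Verification: 0.0625 <= 0.078031 (Holder holds)


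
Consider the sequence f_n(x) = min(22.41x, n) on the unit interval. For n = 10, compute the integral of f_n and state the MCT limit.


f(x) = 22.41x on [0,1]; f_n(x) = min(22.41x, n). At n = 10:
Step 1: f(x) reaches 10 at x = 10/22.41 = 0.446229
Step 2: integral(f_10) = integral(22.41x, 0, 0.446229) + integral(10, 0.446229, 1)
       = 22.41*0.446229^2/2 + 10*(1 - 0.446229)
       = 2.231147 + 5.537706
       = 7.768853
Step 3: As n -> infinity, f_n increases to f, so by MCT integral(f_n) -> integral(f) = 22.41/2 = 11.205.
Convergence: integral(f_10) = 7.768853 -> 11.205 as n -> infinity


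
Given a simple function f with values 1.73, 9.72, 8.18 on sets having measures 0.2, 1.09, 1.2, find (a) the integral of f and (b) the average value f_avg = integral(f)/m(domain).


Step 1: Integral = sum(value_i * measure_i)
= 1.73*0.2 + 9.72*1.09 + 8.18*1.2
= 0.346 + 10.5948 + 9.816
= 20.7568
Step 2: Total measure of domain = 0.2 + 1.09 + 1.2 = 2.49
Step 3: Average value = 20.7568 / 2.49 = 8.336064


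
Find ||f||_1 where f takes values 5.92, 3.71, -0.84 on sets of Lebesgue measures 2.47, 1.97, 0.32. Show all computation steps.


Step 1: Compute |f_i|^1 for each value:
  |5.92|^1 = 5.92
  |3.71|^1 = 3.71
  |-0.84|^1 = 0.84
Step 2: Multiply by measures and sum:
  5.92 * 2.47 = 14.6224
  3.71 * 1.97 = 7.3087
  0.84 * 0.32 = 0.2688
Sum = 14.6224 + 7.3087 + 0.2688 = 22.1999
Step 3: Take the p-th root:
||f||_1 = (22.1999)^(1/1) = 22.1999


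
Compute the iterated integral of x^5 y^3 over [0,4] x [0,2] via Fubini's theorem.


By Fubini's theorem, the double integral factors as a product of single integrals:
Step 1: integral_0^4 x^5 dx = [x^6/6] from 0 to 4
     = 4^6/6 = 682.666667
Step 2: integral_0^2 y^3 dy = [y^4/4] from 0 to 2
     = 2^4/4 = 4
Step 3: Double integral = 682.666667 * 4 = 2730.666667


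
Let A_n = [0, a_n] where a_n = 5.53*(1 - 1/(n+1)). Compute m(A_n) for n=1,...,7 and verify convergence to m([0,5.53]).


By continuity of measure from below: if A_n increases to A, then m(A_n) -> m(A).
Here A = [0, 5.53], so m(A) = 5.53
Step 1: a_1 = 5.53*(1 - 1/2) = 2.765, m(A_1) = 2.765
Step 2: a_2 = 5.53*(1 - 1/3) = 3.6867, m(A_2) = 3.6867
Step 3: a_3 = 5.53*(1 - 1/4) = 4.1475, m(A_3) = 4.1475
Step 4: a_4 = 5.53*(1 - 1/5) = 4.424, m(A_4) = 4.424
Step 5: a_5 = 5.53*(1 - 1/6) = 4.6083, m(A_5) = 4.6083
Step 6: a_6 = 5.53*(1 - 1/7) = 4.74, m(A_6) = 4.74
Step 7: a_7 = 5.53*(1 - 1/8) = 4.8388, m(A_7) = 4.8388
Limit: m(A_n) -> m([0,5.53]) = 5.53


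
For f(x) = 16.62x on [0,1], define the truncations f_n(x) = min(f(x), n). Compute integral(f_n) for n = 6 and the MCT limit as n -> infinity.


f(x) = 16.62x on [0,1]; f_n(x) = min(16.62x, n). At n = 6:
Step 1: f(x) reaches 6 at x = 6/16.62 = 0.361011
Step 2: integral(f_6) = integral(16.62x, 0, 0.361011) + integral(6, 0.361011, 1)
       = 16.62*0.361011^2/2 + 6*(1 - 0.361011)
       = 1.083032 + 3.833935
       = 4.916968
Step 3: As n -> infinity, f_n increases to f, so by MCT integral(f_n) -> integral(f) = 16.62/2 = 8.31.
Convergence: integral(f_6) = 4.916968 -> 8.31 as n -> infinity


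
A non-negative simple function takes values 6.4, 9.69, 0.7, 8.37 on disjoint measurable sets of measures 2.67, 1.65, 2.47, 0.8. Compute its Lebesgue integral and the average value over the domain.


Step 1: Integral = sum(value_i * measure_i)
= 6.4*2.67 + 9.69*1.65 + 0.7*2.47 + 8.37*0.8
= 17.088 + 15.9885 + 1.729 + 6.696
= 41.5015
Step 2: Total measure of domain = 2.67 + 1.65 + 2.47 + 0.8 = 7.59
Step 3: Average value = 41.5015 / 7.59 = 5.467918


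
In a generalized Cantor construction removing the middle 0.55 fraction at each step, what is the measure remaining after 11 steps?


Step 1: At each step, fraction remaining = 1 - 0.55 = 0.45
Step 2: After 11 steps, measure = (0.45)^11
Result = 1.532278e-04


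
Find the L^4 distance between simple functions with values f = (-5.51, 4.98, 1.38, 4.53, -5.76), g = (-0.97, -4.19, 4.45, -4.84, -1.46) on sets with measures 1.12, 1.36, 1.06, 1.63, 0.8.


Step 1: Compute differences f_i - g_i:
  -5.51 - -0.97 = -4.54
  4.98 - -4.19 = 9.17
  1.38 - 4.45 = -3.07
  4.53 - -4.84 = 9.37
  -5.76 - -1.46 = -4.3
Step 2: Compute |diff|^4 * measure for each set:
  |-4.54|^4 * 1.12 = 424.838055 * 1.12 = 475.818621
  |9.17|^4 * 1.36 = 7070.943103 * 1.36 = 9616.48262
  |-3.07|^4 * 1.06 = 88.82874 * 1.06 = 94.158464
  |9.37|^4 * 1.63 = 7708.29565 * 1.63 = 12564.521909
  |-4.3|^4 * 0.8 = 341.8801 * 0.8 = 273.50408
Step 3: Sum = 23024.485695
Step 4: ||f-g||_4 = (23024.485695)^(1/4) = 12.318207


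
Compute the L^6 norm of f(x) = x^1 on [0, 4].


Step 1: ||f||_6 = (integral_0^4 |x^1|^6 dx)^(1/6)
     = (integral_0^4 x^6 dx)^(1/6)
Step 2: integral_0^4 x^6 dx = [x^7/(7)] from 0 to 4 = 4^7/7
     = 16384/7 = 2340.571429
Step 3: ||f||_6 = (2340.571429)^(1/6) = 3.643793


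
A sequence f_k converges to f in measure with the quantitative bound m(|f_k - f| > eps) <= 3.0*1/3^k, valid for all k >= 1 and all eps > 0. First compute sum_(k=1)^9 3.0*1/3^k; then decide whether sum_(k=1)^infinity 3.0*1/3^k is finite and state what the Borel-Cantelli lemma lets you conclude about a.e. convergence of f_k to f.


Step 1: List the terms 3.0*1/3^k for k = 1 to 9:
  k=1: 1
  k=2: 0.333333
  k=3: 0.111111
  k=4: 0.037037
  k=5: 0.012346
  k=6: 0.004115
  k=7: 0.001372
  k=8: 4.572474e-04
  k=9: 1.524158e-04
Step 2: Partial sum = 1 + 0.333333 + 0.111111 + 0.037037 + 0.012346 + 0.004115 + 0.001372 + 4.572474e-04 + 1.524158e-04
     = 1.499924
Step 3: The full series sum_(k>=1) 3.0*1/3^k converges (geometric series with ratio 1/3 < 1; a constant multiple of a convergent series converges).
Step 4: Fix eps > 0. Since sum_k m(|f_k - f| > eps) < infinity, the Borel-Cantelli lemma gives
        m(limsup_k {|f_k - f| > eps}) = 0, i.e. for a.e. x, |f_k(x) - f(x)| <= eps for all large k.
        Applying this with eps = 1/j for j = 1, 2, ... and intersecting the countably many full-measure sets,
        for a.e. x we get limsup_k |f_k(x) - f(x)| <= 1/j for every j, hence f_k -> f almost everywhere.
Conclusion: series converges; Borel-Cantelli yields f_k -> f a.e.


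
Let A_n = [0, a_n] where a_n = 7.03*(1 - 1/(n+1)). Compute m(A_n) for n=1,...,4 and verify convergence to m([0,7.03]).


By continuity of measure from below: if A_n increases to A, then m(A_n) -> m(A).
Here A = [0, 7.03], so m(A) = 7.03
Step 1: a_1 = 7.03*(1 - 1/2) = 3.515, m(A_1) = 3.515
Step 2: a_2 = 7.03*(1 - 1/3) = 4.6867, m(A_2) = 4.6867
Step 3: a_3 = 7.03*(1 - 1/4) = 5.2725, m(A_3) = 5.2725
Step 4: a_4 = 7.03*(1 - 1/5) = 5.624, m(A_4) = 5.624
Limit: m(A_n) -> m([0,7.03]) = 7.03


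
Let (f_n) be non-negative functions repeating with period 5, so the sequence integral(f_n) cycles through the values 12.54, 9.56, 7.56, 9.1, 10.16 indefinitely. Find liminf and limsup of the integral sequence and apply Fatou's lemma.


The sequence (integral(f_n)) is periodic with period 5, repeating the values 12.54, 9.56, 7.56, 9.1, 10.16 indefinitely.
Step 1: For a periodic sequence, every tail (a_m, a_(m+1), ...) contains all 5 period values infinitely often.
Step 2: Hence inf of every tail = min of the period values = min(12.54, 9.56, 7.56, 9.1, 10.16) = 7.56.
        liminf_n integral(f_n) = sup over m of (inf of tail from m) = 7.56.
Step 3: Similarly sup of every tail = max of the period values = 12.54.
        limsup_n integral(f_n) = 12.54.
Step 4: Fatou's lemma: integral(liminf_n f_n) <= liminf_n integral(f_n) = 7.56.
        So the integral of the pointwise liminf is at most 7.56.


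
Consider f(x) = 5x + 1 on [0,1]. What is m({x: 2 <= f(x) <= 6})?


f^(-1)([2, 6]) = {x : 2 <= 5x + 1 <= 6}
Solving: (2 - 1)/5 <= x <= (6 - 1)/5
= [0.2, 1]
Intersecting with [0,1]: [0.2, 1]
Measure = 1 - 0.2 = 0.8


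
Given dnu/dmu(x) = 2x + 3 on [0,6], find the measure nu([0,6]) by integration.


nu(A) = integral_A (dnu/dmu) dmu = integral_0^6 (2x + 3) dx
Step 1: Antiderivative F(x) = (2/2)x^2 + 3x
Step 2: F(6) = (2/2)*6^2 + 3*6 = 36 + 18 = 54
Step 3: F(0) = (2/2)*0^2 + 3*0 = 0.0 + 0 = 0.0
Step 4: nu([0,6]) = F(6) - F(0) = 54 - 0.0 = 54


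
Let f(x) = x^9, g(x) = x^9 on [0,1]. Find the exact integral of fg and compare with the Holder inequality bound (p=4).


Step 1: Exact integral of f*g = integral(x^18, 0, 1) = 1/19
     = 0.052632
Step 2: Holder bound with p=4, q=1.333333:
  ||f||_p = (integral x^36 dx)^(1/4) = (1/37)^(1/4) = 0.405461
  ||g||_q = (integral x^12 dx)^(1/1.333333) = (1/13)^(1/1.333333) = 0.146064
Step 3: Holder bound = ||f||_p * ||g||_q = 0.405461 * 0.146064 = 0.059223
Verification: 0.052632 <= 0.059223 (Holder holds)


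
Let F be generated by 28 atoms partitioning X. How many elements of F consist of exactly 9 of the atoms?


Each element of F is a union of some subset of the 28 atoms.
Elements that are unions of exactly 9 atoms correspond to 9-element subsets of the 28 atoms.
Count = C(28, 9) = 28! / (9! * 19!) = 6906900.


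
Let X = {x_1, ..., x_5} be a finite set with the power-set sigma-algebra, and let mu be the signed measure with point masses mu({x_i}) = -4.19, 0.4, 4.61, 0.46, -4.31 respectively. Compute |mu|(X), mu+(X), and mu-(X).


Step 1: Every measurable set is a union of atoms (the cells / points), so a Hahn decomposition is
  obtained by grouping atoms by sign: P = union of atoms with mu > 0, N = union of the remaining atoms.
  Atoms in P (indices): 2, 3, 4;  atoms in N (indices): 1, 5
  Positive values: 0.4, 4.61, 0.46
  Negative values: -4.19, -4.31
Step 2: mu+(X) = mu(P) = sum of positive atom values = 5.47
Step 3: mu-(X) = -mu(N) = sum of |negative atom values| = 8.5
Step 4: |mu|(X) = mu+(X) + mu-(X) = 5.47 + 8.5 = 13.97


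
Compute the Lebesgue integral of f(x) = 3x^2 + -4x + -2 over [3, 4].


The Lebesgue integral of a Riemann-integrable function agrees with the Riemann integral.
Antiderivative F(x) = (3/3)x^3 + (-4/2)x^2 + -2x
F(4) = (3/3)*4^3 + (-4/2)*4^2 + -2*4
     = (3/3)*64 + (-4/2)*16 + -2*4
     = 64 + -32 + -8
     = 24
F(3) = 3
Integral = F(4) - F(3) = 24 - 3 = 21


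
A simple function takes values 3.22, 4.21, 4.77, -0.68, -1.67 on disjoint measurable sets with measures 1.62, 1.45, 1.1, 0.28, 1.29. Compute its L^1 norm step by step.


Step 1: Compute |f_i|^1 for each value:
  |3.22|^1 = 3.22
  |4.21|^1 = 4.21
  |4.77|^1 = 4.77
  |-0.68|^1 = 0.68
  |-1.67|^1 = 1.67
Step 2: Multiply by measures and sum:
  3.22 * 1.62 = 5.2164
  4.21 * 1.45 = 6.1045
  4.77 * 1.1 = 5.247
  0.68 * 0.28 = 0.1904
  1.67 * 1.29 = 2.1543
Sum = 5.2164 + 6.1045 + 5.247 + 0.1904 + 2.1543 = 18.9126
Step 3: Take the p-th root:
||f||_1 = (18.9126)^(1/1) = 18.9126


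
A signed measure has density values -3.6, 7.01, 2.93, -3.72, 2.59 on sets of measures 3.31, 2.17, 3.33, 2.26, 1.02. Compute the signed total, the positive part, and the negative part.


Step 1: Compute signed measure on each set:
  Set 1: -3.6 * 3.31 = -11.916
  Set 2: 7.01 * 2.17 = 15.2117
  Set 3: 2.93 * 3.33 = 9.7569
  Set 4: -3.72 * 2.26 = -8.4072
  Set 5: 2.59 * 1.02 = 2.6418
Step 2: Total signed measure = (-11.916) + (15.2117) + (9.7569) + (-8.4072) + (2.6418)
     = 7.2872
Step 3: Positive part mu+(X) = sum of positive contributions = 27.6104
Step 4: Negative part mu-(X) = |sum of negative contributions| = 20.3232


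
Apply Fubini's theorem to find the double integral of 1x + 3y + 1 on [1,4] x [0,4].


By Fubini, integrate in x first, then y.
Step 1: Fix y, integrate over x in [1,4]:
  integral(1x + 3y + 1, x=1..4)
  = 1*(4^2 - 1^2)/2 + (3y + 1)*(4 - 1)
  = 7.5 + (3y + 1)*3
  = 7.5 + 9y + 3
  = 10.5 + 9y
Step 2: Integrate over y in [0,4]:
  integral(10.5 + 9y, y=0..4)
  = 10.5*4 + 9*(4^2 - 0^2)/2
  = 42 + 72
  = 114


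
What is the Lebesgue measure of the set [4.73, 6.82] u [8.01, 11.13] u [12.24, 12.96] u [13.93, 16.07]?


For pairwise disjoint intervals, m(union) = sum of lengths.
= (6.82 - 4.73) + (11.13 - 8.01) + (12.96 - 12.24) + (16.07 - 13.93)
= 2.09 + 3.12 + 0.72 + 2.14
= 8.07


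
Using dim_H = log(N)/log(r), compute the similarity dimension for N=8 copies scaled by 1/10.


For a self-similar set with N copies scaled by 1/r:
dim_H = log(N)/log(r) = log(8)/log(10)
= 2.079442/2.302585
= 0.90309


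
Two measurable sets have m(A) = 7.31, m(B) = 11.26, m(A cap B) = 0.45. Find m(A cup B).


By inclusion-exclusion: m(A u B) = m(A) + m(B) - m(A n B)
= 7.31 + 11.26 - 0.45
= 18.12


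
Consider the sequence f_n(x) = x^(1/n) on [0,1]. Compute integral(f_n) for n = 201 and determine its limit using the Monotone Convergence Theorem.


At n = 201: f_201(x) = x^(1/201).
Step 1: integral(x^(1/201), 0, 1) = [x^(1/201+1) / (1/201+1)] from 0 to 1
     = 1 / (1/201 + 1) = 1 / ((201+1)/201) = 201/(201+1)
     = 201/202 = 0.99505
Step 2: As n -> infinity, f_n(x) = x^(1/n) -> 1 for x in (0,1], and f_n is increasing in n.
By MCT, lim_n integral(f_n) = integral(lim_n f_n) = integral(1, 0, 1) = 1.
Step 3: Verify convergence: 201/202 = 0.99505 -> 1


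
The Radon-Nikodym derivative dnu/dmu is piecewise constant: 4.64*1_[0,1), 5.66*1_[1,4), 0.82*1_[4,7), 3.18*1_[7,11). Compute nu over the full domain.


Integrate each piece of the Radon-Nikodym derivative:
Step 1: integral_0^1 4.64 dx = 4.64*(1-0) = 4.64*1 = 4.64
Step 2: integral_1^4 5.66 dx = 5.66*(4-1) = 5.66*3 = 16.98
Step 3: integral_4^7 0.82 dx = 0.82*(7-4) = 0.82*3 = 2.46
Step 4: integral_7^11 3.18 dx = 3.18*(11-7) = 3.18*4 = 12.72
Total: 4.64 + 16.98 + 2.46 + 12.72 = 36.8


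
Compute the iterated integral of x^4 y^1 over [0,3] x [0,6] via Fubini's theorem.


By Fubini's theorem, the double integral factors as a product of single integrals:
Step 1: integral_0^3 x^4 dx = [x^5/5] from 0 to 3
     = 3^5/5 = 48.6
Step 2: integral_0^6 y^1 dy = [y^2/2] from 0 to 6
     = 6^2/2 = 18
Step 3: Double integral = 48.6 * 18 = 874.8


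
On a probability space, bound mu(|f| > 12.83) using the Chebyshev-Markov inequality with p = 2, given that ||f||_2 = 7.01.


Chebyshev/Markov inequality: mu(|f| > eps) <= (||f||_p / eps)^p
Step 1: ||f||_2 / eps = 7.01 / 12.83 = 0.546376
Step 2: Raise to power p = 2:
  (0.546376)^2 = 0.298526
Step 3: Therefore mu(|f| > 12.83) <= 0.298526


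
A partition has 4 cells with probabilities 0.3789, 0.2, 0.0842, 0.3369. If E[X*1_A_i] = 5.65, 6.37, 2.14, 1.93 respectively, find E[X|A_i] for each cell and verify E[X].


For each cell A_i: E[X|A_i] = E[X*1_A_i] / P(A_i)
Step 1: E[X|A_1] = 5.65 / 0.3789 = 14.911586
Step 2: E[X|A_2] = 6.37 / 0.2 = 31.85
Step 3: E[X|A_3] = 2.14 / 0.0842 = 25.415677
Step 4: E[X|A_4] = 1.93 / 0.3369 = 5.728703
Verification: E[X] = sum E[X*1_A_i] = 5.65 + 6.37 + 2.14 + 1.93 = 16.09


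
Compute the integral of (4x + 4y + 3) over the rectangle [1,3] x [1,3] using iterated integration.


By Fubini, integrate in x first, then y.
Step 1: Fix y, integrate over x in [1,3]:
  integral(4x + 4y + 3, x=1..3)
  = 4*(3^2 - 1^2)/2 + (4y + 3)*(3 - 1)
  = 16 + (4y + 3)*2
  = 16 + 8y + 6
  = 22 + 8y
Step 2: Integrate over y in [1,3]:
  integral(22 + 8y, y=1..3)
  = 22*2 + 8*(3^2 - 1^2)/2
  = 44 + 32
  = 76


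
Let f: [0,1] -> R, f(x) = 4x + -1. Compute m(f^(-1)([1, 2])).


f^(-1)([1, 2]) = {x : 1 <= 4x + -1 <= 2}
Solving: (1 - -1)/4 <= x <= (2 - -1)/4
= [0.5, 0.75]
Intersecting with [0,1]: [0.5, 0.75]
Measure = 0.75 - 0.5 = 0.25


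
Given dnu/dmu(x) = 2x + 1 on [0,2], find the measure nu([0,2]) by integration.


nu(A) = integral_A (dnu/dmu) dmu = integral_0^2 (2x + 1) dx
Step 1: Antiderivative F(x) = (2/2)x^2 + 1x
Step 2: F(2) = (2/2)*2^2 + 1*2 = 4 + 2 = 6
Step 3: F(0) = (2/2)*0^2 + 1*0 = 0.0 + 0 = 0.0
Step 4: nu([0,2]) = F(2) - F(0) = 6 - 0.0 = 6


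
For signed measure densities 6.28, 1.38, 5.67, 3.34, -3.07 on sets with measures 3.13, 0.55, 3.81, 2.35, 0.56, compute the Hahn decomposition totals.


Step 1: Compute signed measure on each set:
  Set 1: 6.28 * 3.13 = 19.6564
  Set 2: 1.38 * 0.55 = 0.759
  Set 3: 5.67 * 3.81 = 21.6027
  Set 4: 3.34 * 2.35 = 7.849
  Set 5: -3.07 * 0.56 = -1.7192
Step 2: Total signed measure = (19.6564) + (0.759) + (21.6027) + (7.849) + (-1.7192)
     = 48.1479
Step 3: Positive part mu+(X) = sum of positive contributions = 49.8671
Step 4: Negative part mu-(X) = |sum of negative contributions| = 1.7192


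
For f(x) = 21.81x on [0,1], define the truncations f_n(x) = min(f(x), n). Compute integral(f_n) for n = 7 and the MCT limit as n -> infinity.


f(x) = 21.81x on [0,1]; f_n(x) = min(21.81x, n). At n = 7:
Step 1: f(x) reaches 7 at x = 7/21.81 = 0.320954
Step 2: integral(f_7) = integral(21.81x, 0, 0.320954) + integral(7, 0.320954, 1)
       = 21.81*0.320954^2/2 + 7*(1 - 0.320954)
       = 1.123338 + 4.753324
       = 5.876662
Step 3: As n -> infinity, f_n increases to f, so by MCT integral(f_n) -> integral(f) = 21.81/2 = 10.905.
Convergence: integral(f_7) = 5.876662 -> 10.905 as n -> infinity


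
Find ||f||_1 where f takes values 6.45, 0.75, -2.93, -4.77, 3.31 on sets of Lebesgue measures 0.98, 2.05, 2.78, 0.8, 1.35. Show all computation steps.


Step 1: Compute |f_i|^1 for each value:
  |6.45|^1 = 6.45
  |0.75|^1 = 0.75
  |-2.93|^1 = 2.93
  |-4.77|^1 = 4.77
  |3.31|^1 = 3.31
Step 2: Multiply by measures and sum:
  6.45 * 0.98 = 6.321
  0.75 * 2.05 = 1.5375
  2.93 * 2.78 = 8.1454
  4.77 * 0.8 = 3.816
  3.31 * 1.35 = 4.4685
Sum = 6.321 + 1.5375 + 8.1454 + 3.816 + 4.4685 = 24.2884
Step 3: Take the p-th root:
||f||_1 = (24.2884)^(1/1) = 24.2884


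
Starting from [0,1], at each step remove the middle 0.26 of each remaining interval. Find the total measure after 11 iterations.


Step 1: At each step, fraction remaining = 1 - 0.26 = 0.74
Step 2: After 11 steps, measure = (0.74)^11
Result = 0.036438


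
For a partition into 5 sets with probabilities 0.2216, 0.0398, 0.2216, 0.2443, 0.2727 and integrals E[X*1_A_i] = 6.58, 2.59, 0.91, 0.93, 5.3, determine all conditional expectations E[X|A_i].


For each cell A_i: E[X|A_i] = E[X*1_A_i] / P(A_i)
Step 1: E[X|A_1] = 6.58 / 0.2216 = 29.693141
Step 2: E[X|A_2] = 2.59 / 0.0398 = 65.075377
Step 3: E[X|A_3] = 0.91 / 0.2216 = 4.106498
Step 4: E[X|A_4] = 0.93 / 0.2443 = 3.806795
Step 5: E[X|A_5] = 5.3 / 0.2727 = 19.435277
Verification: E[X] = sum E[X*1_A_i] = 6.58 + 2.59 + 0.91 + 0.93 + 5.3 = 16.31


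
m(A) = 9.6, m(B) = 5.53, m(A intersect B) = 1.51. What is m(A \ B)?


m(A \ B) = m(A) - m(A n B)
= 9.6 - 1.51
= 8.09


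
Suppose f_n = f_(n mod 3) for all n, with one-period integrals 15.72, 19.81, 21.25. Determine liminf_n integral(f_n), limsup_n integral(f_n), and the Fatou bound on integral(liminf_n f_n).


The sequence (integral(f_n)) is periodic with period 3, repeating the values 15.72, 19.81, 21.25 indefinitely.
Step 1: For a periodic sequence, every tail (a_m, a_(m+1), ...) contains all 3 period values infinitely often.
Step 2: Hence inf of every tail = min of the period values = min(15.72, 19.81, 21.25) = 15.72.
        liminf_n integral(f_n) = sup over m of (inf of tail from m) = 15.72.
Step 3: Similarly sup of every tail = max of the period values = 21.25.
        limsup_n integral(f_n) = 21.25.
Step 4: Fatou's lemma: integral(liminf_n f_n) <= liminf_n integral(f_n) = 15.72.
        So the integral of the pointwise liminf is at most 15.72.


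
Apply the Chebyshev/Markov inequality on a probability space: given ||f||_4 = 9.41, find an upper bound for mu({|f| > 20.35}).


Chebyshev/Markov inequality: mu(|f| > eps) <= (||f||_p / eps)^p
Step 1: ||f||_4 / eps = 9.41 / 20.35 = 0.462408
Step 2: Raise to power p = 4:
  (0.462408)^4 = 0.045719
Step 3: Therefore mu(|f| > 20.35) <= 0.045719


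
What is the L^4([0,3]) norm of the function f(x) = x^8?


Step 1: ||f||_4 = (integral_0^3 |x^8|^4 dx)^(1/4)
     = (integral_0^3 x^32 dx)^(1/4)
Step 2: integral_0^3 x^32 dx = [x^33/(33)] from 0 to 3 = 3^33/33
     = 5559060566555523/33 = 1.684564e+14
Step 3: ||f||_4 = (1.684564e+14)^(1/4) = 3602.648294


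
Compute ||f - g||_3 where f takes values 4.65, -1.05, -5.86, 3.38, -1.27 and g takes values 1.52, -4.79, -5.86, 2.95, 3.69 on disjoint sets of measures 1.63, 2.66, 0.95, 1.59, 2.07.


Step 1: Compute differences f_i - g_i:
  4.65 - 1.52 = 3.13
  -1.05 - -4.79 = 3.74
  -5.86 - -5.86 = 0.0
  3.38 - 2.95 = 0.43
  -1.27 - 3.69 = -4.96
Step 2: Compute |diff|^3 * measure for each set:
  |3.13|^3 * 1.63 = 30.664297 * 1.63 = 49.982804
  |3.74|^3 * 2.66 = 52.313624 * 2.66 = 139.15424
  |0.0|^3 * 0.95 = 0.0 * 0.95 = 0.0
  |0.43|^3 * 1.59 = 0.079507 * 1.59 = 0.126416
  |-4.96|^3 * 2.07 = 122.023936 * 2.07 = 252.589548
Step 3: Sum = 441.853008
Step 4: ||f-g||_3 = (441.853008)^(1/3) = 7.616567


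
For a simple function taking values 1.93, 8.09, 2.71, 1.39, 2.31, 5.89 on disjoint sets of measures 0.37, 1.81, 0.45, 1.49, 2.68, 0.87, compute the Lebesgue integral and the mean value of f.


Step 1: Integral = sum(value_i * measure_i)
= 1.93*0.37 + 8.09*1.81 + 2.71*0.45 + 1.39*1.49 + 2.31*2.68 + 5.89*0.87
= 0.7141 + 14.6429 + 1.2195 + 2.0711 + 6.1908 + 5.1243
= 29.9627
Step 2: Total measure of domain = 0.37 + 1.81 + 0.45 + 1.49 + 2.68 + 0.87 = 7.67
Step 3: Average value = 29.9627 / 7.67 = 3.90648


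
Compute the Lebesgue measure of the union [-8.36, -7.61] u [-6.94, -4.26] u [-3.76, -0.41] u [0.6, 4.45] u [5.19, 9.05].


For pairwise disjoint intervals, m(union) = sum of lengths.
= (-7.61 - -8.36) + (-4.26 - -6.94) + (-0.41 - -3.76) + (4.45 - 0.6) + (9.05 - 5.19)
= 0.75 + 2.68 + 3.35 + 3.85 + 3.86
= 14.49


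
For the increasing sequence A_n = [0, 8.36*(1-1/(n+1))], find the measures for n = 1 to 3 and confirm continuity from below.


By continuity of measure from below: if A_n increases to A, then m(A_n) -> m(A).
Here A = [0, 8.36], so m(A) = 8.36
Step 1: a_1 = 8.36*(1 - 1/2) = 4.18, m(A_1) = 4.18
Step 2: a_2 = 8.36*(1 - 1/3) = 5.5733, m(A_2) = 5.5733
Step 3: a_3 = 8.36*(1 - 1/4) = 6.27, m(A_3) = 6.27
Limit: m(A_n) -> m([0,8.36]) = 8.36


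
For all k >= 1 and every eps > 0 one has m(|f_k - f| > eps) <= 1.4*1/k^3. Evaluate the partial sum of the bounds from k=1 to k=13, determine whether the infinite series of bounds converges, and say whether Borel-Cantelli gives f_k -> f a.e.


Step 1: List the terms 1.4*1/k^3 for k = 1 to 13:
  k=1: 1.4
  k=2: 0.175
  k=3: 0.051852
  k=4: 0.021875
  k=5: 0.0112
  k=6: 0.006481
  k=7: 0.004082
  k=8: 0.002734
  k=9: 0.00192
  k=10: 0.0014
  k=11: 0.001052
  k=12: 8.101852e-04
  k=13: 6.372326e-04
Step 2: Partial sum = 1.4 + 0.175 + 0.051852 + 0.021875 + 0.0112 + 0.006481 + 0.004082 + 0.002734 + 0.00192 + 0.0014 + 0.001052 + 8.101852e-04 + 6.372326e-04
     = 1.679044
Step 3: The full series sum_(k>=1) 1.4*1/k^3 converges (p-series with p = 3 > 1; a constant multiple of a convergent series converges).
Step 4: Fix eps > 0. Since sum_k m(|f_k - f| > eps) < infinity, the Borel-Cantelli lemma gives
        m(limsup_k {|f_k - f| > eps}) = 0, i.e. for a.e. x, |f_k(x) - f(x)| <= eps for all large k.
        Applying this with eps = 1/j for j = 1, 2, ... and intersecting the countably many full-measure sets,
        for a.e. x we get limsup_k |f_k(x) - f(x)| <= 1/j for every j, hence f_k -> f almost everywhere.
Conclusion: series converges; Borel-Cantelli yields f_k -> f a.e.


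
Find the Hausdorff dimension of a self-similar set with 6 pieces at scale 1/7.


For a self-similar set with N copies scaled by 1/r:
dim_H = log(N)/log(r) = log(6)/log(7)
= 1.791759/1.94591
= 0.920782


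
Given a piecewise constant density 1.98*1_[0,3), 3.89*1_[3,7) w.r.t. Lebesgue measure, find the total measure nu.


Integrate each piece of the Radon-Nikodym derivative:
Step 1: integral_0^3 1.98 dx = 1.98*(3-0) = 1.98*3 = 5.94
Step 2: integral_3^7 3.89 dx = 3.89*(7-3) = 3.89*4 = 15.56
Total: 5.94 + 15.56 = 21.5


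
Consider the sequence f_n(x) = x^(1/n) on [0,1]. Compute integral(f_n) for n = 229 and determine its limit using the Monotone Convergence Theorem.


At n = 229: f_229(x) = x^(1/229).
Step 1: integral(x^(1/229), 0, 1) = [x^(1/229+1) / (1/229+1)] from 0 to 1
     = 1 / (1/229 + 1) = 1 / ((229+1)/229) = 229/(229+1)
     = 229/230 = 0.995652
Step 2: As n -> infinity, f_n(x) = x^(1/n) -> 1 for x in (0,1], and f_n is increasing in n.
By MCT, lim_n integral(f_n) = integral(lim_n f_n) = integral(1, 0, 1) = 1.
Step 3: Verify convergence: 229/230 = 0.995652 -> 1


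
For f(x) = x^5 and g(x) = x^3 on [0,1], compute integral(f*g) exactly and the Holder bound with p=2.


Step 1: Exact integral of f*g = integral(x^8, 0, 1) = 1/9
     = 0.111111
Step 2: Holder bound with p=2, q=2:
  ||f||_p = (integral x^10 dx)^(1/2) = (1/11)^(1/2) = 0.301511
  ||g||_q = (integral x^6 dx)^(1/2) = (1/7)^(1/2) = 0.377964
Step 3: Holder bound = ||f||_p * ||g||_q = 0.301511 * 0.377964 = 0.113961
Verification: 0.111111 <= 0.113961 (Holder holds)
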